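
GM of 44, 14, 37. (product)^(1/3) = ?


Product = 44 × 14 × 37 = 22792
GM = 22792^(1/3) = 28.3527

GM = 28.3527


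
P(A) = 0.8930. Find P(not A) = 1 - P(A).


P(not A) = 1 - 0.8930 = 0.1070

P(not A) = 0.1070


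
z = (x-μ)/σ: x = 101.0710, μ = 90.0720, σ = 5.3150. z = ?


z = (101.0710 - 90.0720)/5.3150
= 10.9990/5.3150
= 2.0694

z = 2.0694


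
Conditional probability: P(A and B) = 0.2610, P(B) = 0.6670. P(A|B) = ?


P(A|B) = 0.2610/0.6670 = 0.3913

P(A|B) = 0.3913


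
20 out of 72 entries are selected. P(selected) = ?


P = 20/72 = 0.2778

P = 0.2778


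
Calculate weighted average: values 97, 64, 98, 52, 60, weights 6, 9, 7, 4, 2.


Numerator = 97*6 + 64*9 + 98*7 + 52*4 + 60*2 = 2172
Denominator = 6 + 9 + 7 + 4 + 2 = 28
WM = 2172/28 = 77.5714

WM = 77.5714


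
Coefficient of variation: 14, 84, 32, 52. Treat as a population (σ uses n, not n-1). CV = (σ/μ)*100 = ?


Mean = 45.5000
SD = 25.9760
CV = (25.9760/45.5000)*100 = 57.0900%

CV = 57.0900%


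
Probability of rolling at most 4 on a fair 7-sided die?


Favorable outcomes (roll ≤ 4): 4
Total outcomes = 7
P = 4/7 = 0.5714

P = 0.5714


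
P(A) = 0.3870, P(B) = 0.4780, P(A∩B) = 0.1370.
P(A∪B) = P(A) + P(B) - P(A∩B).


P(A∪B) = 0.3870 + 0.4780 - 0.1370
= 0.8650 - 0.1370
= 0.7280

P(A∪B) = 0.7280


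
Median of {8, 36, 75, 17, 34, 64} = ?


Sorted: 8, 17, 34, 36, 64, 75
n = 6 (even)
Middle values: 34 and 36
Median = (34+36)/2 = 35.0000

Median = 35.0000


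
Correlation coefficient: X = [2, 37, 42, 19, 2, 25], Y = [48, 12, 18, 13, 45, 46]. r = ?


Mean X = 21.1667, Mean Y = 30.3333
SD X = 15.485656, SD Y = 16.131405
Cov = -178.222222
r = -178.222222/(15.485656*16.131405) = -0.7134

r = -0.7134


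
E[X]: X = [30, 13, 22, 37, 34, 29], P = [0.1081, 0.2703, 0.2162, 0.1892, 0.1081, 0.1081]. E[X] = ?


E[X] = 30*0.1081 + 13*0.2703 + 22*0.2162 + 37*0.1892 + 34*0.1081 + 29*0.1081
= 3.2430 + 3.5139 + 4.7564 + 7.0004 + 3.6754 + 3.1349
= 25.3240

E[X] = 25.3240


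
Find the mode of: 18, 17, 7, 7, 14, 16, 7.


Frequencies: 7:3, 14:1, 16:1, 17:1, 18:1
Max frequency = 3
Mode = 7

Mode = 7


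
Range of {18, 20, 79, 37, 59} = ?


Max = 79, Min = 18
Range = 79 - 18 = 61

Range = 61


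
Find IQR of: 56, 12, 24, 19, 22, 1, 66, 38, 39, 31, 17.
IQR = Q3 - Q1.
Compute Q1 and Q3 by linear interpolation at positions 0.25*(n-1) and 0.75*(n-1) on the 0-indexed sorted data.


Sorted: 1, 12, 17, 19, 22, 24, 31, 38, 39, 56, 66
Q1 (25th %ile) = 18.0000
Q3 (75th %ile) = 38.5000
IQR = 38.5000 - 18.0000 = 20.5000

IQR = 20.5000


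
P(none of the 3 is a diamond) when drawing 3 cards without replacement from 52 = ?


P(no diamonds) = (39/52) × (38/51) × (37/50)
= 0.4135

P = 0.4135


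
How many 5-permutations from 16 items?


P(16,5) = 16!/11!
= 20922789888000/39916800
= 524160

P(16,5) = 524160


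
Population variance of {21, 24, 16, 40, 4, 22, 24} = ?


Mean = 21.5714
Squared deviations: 0.3265, 5.8980, 31.0408, 339.6122, 308.7551, 0.1837, 5.8980
Sum = 691.7143
Variance = 691.7143/7 = 98.8163

Variance = 98.8163


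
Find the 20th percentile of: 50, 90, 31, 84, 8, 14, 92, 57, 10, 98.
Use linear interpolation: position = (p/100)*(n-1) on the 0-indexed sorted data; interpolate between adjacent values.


Sorted: 8, 10, 14, 31, 50, 57, 84, 90, 92, 98
n = 10
Index = 20/100 * 9 = 1.8000
Lower = data[1] = 10, Upper = data[2] = 14
P20 = 10 + 0.8000*(4) = 13.2000

P20 = 13.2000


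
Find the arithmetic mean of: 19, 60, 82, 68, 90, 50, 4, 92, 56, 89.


Sum = 19 + 60 + 82 + 68 + 90 + 50 + 4 + 92 + 56 + 89 = 610
n = 10
Mean = 610/10 = 61.0000

Mean = 61.0000


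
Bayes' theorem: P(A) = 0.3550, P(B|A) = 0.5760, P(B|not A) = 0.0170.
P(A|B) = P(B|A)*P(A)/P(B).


P(B) = P(B|A)*P(A) + P(B|A')*P(A')
= 0.5760*0.3550 + 0.0170*0.6450
= 0.204480 + 0.010965 = 0.215445
P(A|B) = 0.204480/0.215445 = 0.9491

P(A|B) = 0.9491


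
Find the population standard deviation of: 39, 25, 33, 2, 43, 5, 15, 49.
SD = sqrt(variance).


Mean = 26.3750
Variance = 271.7344
SD = sqrt(271.7344) = 16.4844

SD = 16.4844


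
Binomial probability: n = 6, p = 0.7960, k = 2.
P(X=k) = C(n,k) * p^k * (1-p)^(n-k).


C(6,2) = 15
p^2 = 0.633616
(1-p)^4 = 0.001732
P = 15 * 0.633616 * 0.001732 = 0.0165

P(X=2) = 0.0165


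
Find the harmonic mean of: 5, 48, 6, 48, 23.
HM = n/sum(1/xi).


Sum of reciprocals = 1/5 + 1/48 + 1/6 + 1/48 + 1/23 = 0.451812
HM = 5/0.451812 = 11.0666

HM = 11.0666


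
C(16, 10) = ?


C(16,10) = 16!/(10! × 6!)
= 20922789888000/(3628800 × 720)
= 8008

C(16,10) = 8008


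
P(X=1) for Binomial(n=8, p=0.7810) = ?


C(8,1) = 8
p^1 = 0.781000
(1-p)^7 = 2.416066e-05
P = 8 * 0.781000 * 2.416066e-05 = 0.0002

P(X=1) = 0.0002


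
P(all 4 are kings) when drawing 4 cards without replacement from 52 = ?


P(all kings) = (4/52) × (3/51) × (2/50) × (1/49)
= 3.6938e-06

P = 3.6938e-06


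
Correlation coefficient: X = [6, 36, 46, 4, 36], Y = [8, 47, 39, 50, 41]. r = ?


Mean X = 25.6000, Mean Y = 37.0000
SD X = 17.223240, SD Y = 15.033296
Cov = 94.800000
r = 94.800000/(17.223240*15.033296) = 0.3661

r = 0.3661


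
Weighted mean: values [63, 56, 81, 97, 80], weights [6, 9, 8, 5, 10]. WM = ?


Numerator = 63*6 + 56*9 + 81*8 + 97*5 + 80*10 = 2815
Denominator = 6 + 9 + 8 + 5 + 10 = 38
WM = 2815/38 = 74.0789

WM = 74.0789


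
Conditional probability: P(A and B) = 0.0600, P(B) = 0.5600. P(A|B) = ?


P(A|B) = 0.0600/0.5600 = 0.1071

P(A|B) = 0.1071


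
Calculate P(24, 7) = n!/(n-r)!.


P(24,7) = 24!/17!
= 620448401733239439360000/355687428096000
= 1744364160

P(24,7) = 1744364160


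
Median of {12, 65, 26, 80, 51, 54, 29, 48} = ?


Sorted: 12, 26, 29, 48, 51, 54, 65, 80
n = 8 (even)
Middle values: 48 and 51
Median = (48+51)/2 = 49.5000

Median = 49.5000


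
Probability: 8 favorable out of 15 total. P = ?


P = 8/15 = 0.5333

P = 0.5333


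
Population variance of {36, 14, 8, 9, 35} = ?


Mean = 20.4000
Squared deviations: 243.3600, 40.9600, 153.7600, 129.9600, 213.1600
Sum = 781.2000
Variance = 781.2000/5 = 156.2400

Variance = 156.2400


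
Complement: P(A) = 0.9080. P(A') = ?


P(not A) = 1 - 0.9080 = 0.0920

P(not A) = 0.0920


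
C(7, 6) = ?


C(7,6) = 7!/(6! × 1!)
= 5040/(720 × 1)
= 7

C(7,6) = 7


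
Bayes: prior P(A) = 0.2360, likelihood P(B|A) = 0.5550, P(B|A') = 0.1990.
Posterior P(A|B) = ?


P(B) = P(B|A)*P(A) + P(B|A')*P(A')
= 0.5550*0.2360 + 0.1990*0.7640
= 0.130980 + 0.152036 = 0.283016
P(A|B) = 0.130980/0.283016 = 0.4628

P(A|B) = 0.4628


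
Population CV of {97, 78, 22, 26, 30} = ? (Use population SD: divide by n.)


Mean = 50.6000
SD = 30.8260
CV = (30.8260/50.6000)*100 = 60.9209%

CV = 60.9209%


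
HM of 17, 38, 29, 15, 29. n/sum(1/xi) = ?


Sum of reciprocals = 1/17 + 1/38 + 1/29 + 1/15 + 1/29 = 0.220772
HM = 5/0.220772 = 22.6479

HM = 22.6479


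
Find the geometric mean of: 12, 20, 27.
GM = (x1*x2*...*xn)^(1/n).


Product = 12 × 20 × 27 = 6480
GM = 6480^(1/3) = 18.6434

GM = 18.6434


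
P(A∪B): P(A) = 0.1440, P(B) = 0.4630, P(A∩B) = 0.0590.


P(A∪B) = 0.1440 + 0.4630 - 0.0590
= 0.6070 - 0.0590
= 0.5480

P(A∪B) = 0.5480


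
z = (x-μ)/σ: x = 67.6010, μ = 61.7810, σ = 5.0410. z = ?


z = (67.6010 - 61.7810)/5.0410
= 5.8200/5.0410
= 1.1545

z = 1.1545


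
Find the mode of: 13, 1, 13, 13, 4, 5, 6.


Frequencies: 1:1, 4:1, 5:1, 6:1, 13:3
Max frequency = 3
Mode = 13

Mode = 13


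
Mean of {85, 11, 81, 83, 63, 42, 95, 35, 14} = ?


Sum = 85 + 11 + 81 + 83 + 63 + 42 + 95 + 35 + 14 = 509
n = 9
Mean = 509/9 = 56.5556

Mean = 56.5556


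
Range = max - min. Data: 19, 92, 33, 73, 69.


Max = 92, Min = 19
Range = 92 - 19 = 73

Range = 73


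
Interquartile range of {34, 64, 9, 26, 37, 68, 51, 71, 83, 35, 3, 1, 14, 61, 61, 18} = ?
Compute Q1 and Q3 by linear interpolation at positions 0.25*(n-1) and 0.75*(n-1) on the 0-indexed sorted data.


Sorted: 1, 3, 9, 14, 18, 26, 34, 35, 37, 51, 61, 61, 64, 68, 71, 83
Q1 (25th %ile) = 17.0000
Q3 (75th %ile) = 61.7500
IQR = 61.7500 - 17.0000 = 44.7500

IQR = 44.7500


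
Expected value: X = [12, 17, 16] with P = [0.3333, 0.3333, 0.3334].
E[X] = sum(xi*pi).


E[X] = 12*0.3333 + 17*0.3333 + 16*0.3334
= 3.9996 + 5.6661 + 5.3344
= 15.0001

E[X] = 15.0001


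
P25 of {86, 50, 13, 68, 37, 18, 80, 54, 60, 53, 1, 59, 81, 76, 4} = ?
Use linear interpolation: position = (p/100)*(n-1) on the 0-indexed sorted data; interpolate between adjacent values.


Sorted: 1, 4, 13, 18, 37, 50, 53, 54, 59, 60, 68, 76, 80, 81, 86
n = 15
Index = 25/100 * 14 = 3.5000
Lower = data[3] = 18, Upper = data[4] = 37
P25 = 18 + 0.5000*(19) = 27.5000

P25 = 27.5000


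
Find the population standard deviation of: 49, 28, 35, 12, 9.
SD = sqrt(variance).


Mean = 26.6000
Variance = 219.4400
SD = sqrt(219.4400) = 14.8135

SD = 14.8135


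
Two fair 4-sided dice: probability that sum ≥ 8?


Total outcomes = 4×4 = 16
Favorable (sum ≥ 8): 1
P = 1/16 = 0.0625

P = 0.0625


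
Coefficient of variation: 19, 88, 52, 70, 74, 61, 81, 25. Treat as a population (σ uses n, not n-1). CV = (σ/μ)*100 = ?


Mean = 58.7500
SD = 23.6630
CV = (23.6630/58.7500)*100 = 40.2774%

CV = 40.2774%


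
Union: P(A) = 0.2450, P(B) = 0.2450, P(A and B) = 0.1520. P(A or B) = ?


P(A∪B) = 0.2450 + 0.2450 - 0.1520
= 0.4900 - 0.1520
= 0.3380

P(A∪B) = 0.3380


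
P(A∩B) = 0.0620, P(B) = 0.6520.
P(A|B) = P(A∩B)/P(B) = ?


P(A|B) = 0.0620/0.6520 = 0.0951

P(A|B) = 0.0951


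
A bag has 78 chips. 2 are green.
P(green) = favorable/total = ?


P = 2/78 = 0.0256

P = 0.0256


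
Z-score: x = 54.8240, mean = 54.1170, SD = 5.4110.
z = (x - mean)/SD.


z = (54.8240 - 54.1170)/5.4110
= 0.7070/5.4110
= 0.1307

z = 0.1307


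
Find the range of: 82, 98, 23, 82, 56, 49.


Max = 98, Min = 23
Range = 98 - 23 = 75

Range = 75


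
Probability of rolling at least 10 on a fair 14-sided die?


Favorable outcomes (roll ≥ 10): 5
Total outcomes = 14
P = 5/14 = 0.3571

P = 0.3571


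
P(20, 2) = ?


P(20,2) = 20!/18!
= 2432902008176640000/6402373705728000
= 380

P(20,2) = 380


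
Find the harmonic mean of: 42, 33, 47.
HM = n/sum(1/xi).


Sum of reciprocals = 1/42 + 1/33 + 1/47 = 0.075389
HM = 3/0.075389 = 39.7935

HM = 39.7935


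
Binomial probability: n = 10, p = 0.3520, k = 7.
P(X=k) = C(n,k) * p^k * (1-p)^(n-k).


C(10,7) = 120
p^7 = 0.000670
(1-p)^3 = 0.272098
P = 120 * 0.000670 * 0.272098 = 0.0219

P(X=7) = 0.0219


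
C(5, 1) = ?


C(5,1) = 5!/(1! × 4!)
= 120/(1 × 24)
= 5

C(5,1) = 5


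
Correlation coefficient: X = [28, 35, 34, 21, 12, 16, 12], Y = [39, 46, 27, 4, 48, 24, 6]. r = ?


Mean X = 22.5714, Mean Y = 27.7143
SD X = 9.131690, SD Y = 16.567734
Cov = 51.020408
r = 51.020408/(9.131690*16.567734) = 0.3372

r = 0.3372


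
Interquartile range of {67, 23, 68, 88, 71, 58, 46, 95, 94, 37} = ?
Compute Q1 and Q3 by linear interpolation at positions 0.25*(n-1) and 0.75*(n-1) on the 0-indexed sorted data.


Sorted: 23, 37, 46, 58, 67, 68, 71, 88, 94, 95
Q1 (25th %ile) = 49.0000
Q3 (75th %ile) = 83.7500
IQR = 83.7500 - 49.0000 = 34.7500

IQR = 34.7500


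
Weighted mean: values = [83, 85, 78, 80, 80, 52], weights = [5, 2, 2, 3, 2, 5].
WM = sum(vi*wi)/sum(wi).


Numerator = 83*5 + 85*2 + 78*2 + 80*3 + 80*2 + 52*5 = 1401
Denominator = 5 + 2 + 2 + 3 + 2 + 5 = 19
WM = 1401/19 = 73.7368

WM = 73.7368


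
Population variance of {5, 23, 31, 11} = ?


Mean = 17.5000
Squared deviations: 156.2500, 30.2500, 182.2500, 42.2500
Sum = 411.0000
Variance = 411.0000/4 = 102.7500

Variance = 102.7500


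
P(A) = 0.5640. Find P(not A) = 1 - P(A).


P(not A) = 1 - 0.5640 = 0.4360

P(not A) = 0.4360


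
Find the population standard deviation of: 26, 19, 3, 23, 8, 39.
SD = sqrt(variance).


Mean = 19.6667
Variance = 139.8889
SD = sqrt(139.8889) = 11.8275

SD = 11.8275


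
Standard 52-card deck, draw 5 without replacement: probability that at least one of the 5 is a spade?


P(at least one) = 1 - P(none)
P(none) = (39/52) × (38/51) × (37/50) × (36/49) × (35/48) = 0.221534
P(at least one) = 1 - 0.221534 = 0.7785

P = 0.7785


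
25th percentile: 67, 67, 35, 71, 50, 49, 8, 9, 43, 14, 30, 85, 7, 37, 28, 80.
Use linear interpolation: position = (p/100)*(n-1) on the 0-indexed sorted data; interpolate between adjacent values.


Sorted: 7, 8, 9, 14, 28, 30, 35, 37, 43, 49, 50, 67, 67, 71, 80, 85
n = 16
Index = 25/100 * 15 = 3.7500
Lower = data[3] = 14, Upper = data[4] = 28
P25 = 14 + 0.7500*(14) = 24.5000

P25 = 24.5000


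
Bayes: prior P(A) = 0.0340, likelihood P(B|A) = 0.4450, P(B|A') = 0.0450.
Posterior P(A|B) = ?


P(B) = P(B|A)*P(A) + P(B|A')*P(A')
= 0.4450*0.0340 + 0.0450*0.9660
= 0.015130 + 0.043470 = 0.058600
P(A|B) = 0.015130/0.058600 = 0.2582

P(A|B) = 0.2582


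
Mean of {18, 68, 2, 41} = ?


Sum = 18 + 68 + 2 + 41 = 129
n = 4
Mean = 129/4 = 32.2500

Mean = 32.2500


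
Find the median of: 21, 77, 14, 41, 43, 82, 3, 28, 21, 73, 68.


Sorted: 3, 14, 21, 21, 28, 41, 43, 68, 73, 77, 82
n = 11 (odd)
Middle value = 41

Median = 41


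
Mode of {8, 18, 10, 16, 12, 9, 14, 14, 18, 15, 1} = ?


Frequencies: 1:1, 8:1, 9:1, 10:1, 12:1, 14:2, 15:1, 16:1, 18:2
Max frequency = 2
Mode = 14, 18

Mode = 14, 18


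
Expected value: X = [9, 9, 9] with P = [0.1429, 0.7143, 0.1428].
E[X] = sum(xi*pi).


E[X] = 9*0.1429 + 9*0.7143 + 9*0.1428
= 1.2861 + 6.4287 + 1.2852
= 9.0000

E[X] = 9.0000


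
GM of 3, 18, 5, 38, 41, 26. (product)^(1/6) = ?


Product = 3 × 18 × 5 × 38 × 41 × 26 = 10937160
GM = 10937160^(1/6) = 14.8988

GM = 14.8988


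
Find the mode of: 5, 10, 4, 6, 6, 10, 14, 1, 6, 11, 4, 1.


Frequencies: 1:2, 4:2, 5:1, 6:3, 10:2, 11:1, 14:1
Max frequency = 3
Mode = 6

Mode = 6


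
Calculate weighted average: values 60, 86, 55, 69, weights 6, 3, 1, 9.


Numerator = 60*6 + 86*3 + 55*1 + 69*9 = 1294
Denominator = 6 + 3 + 1 + 9 = 19
WM = 1294/19 = 68.1053

WM = 68.1053


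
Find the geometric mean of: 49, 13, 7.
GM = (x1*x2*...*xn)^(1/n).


Product = 49 × 13 × 7 = 4459
GM = 4459^(1/3) = 16.4593

GM = 16.4593


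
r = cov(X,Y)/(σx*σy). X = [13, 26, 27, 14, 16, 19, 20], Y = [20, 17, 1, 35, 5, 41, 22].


Mean X = 19.2857, Mean Y = 20.1429
SD X = 5.118992, SD Y = 13.442242
Cov = -28.755102
r = -28.755102/(5.118992*13.442242) = -0.4179

r = -0.4179


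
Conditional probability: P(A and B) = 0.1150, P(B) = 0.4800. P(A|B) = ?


P(A|B) = 0.1150/0.4800 = 0.2396

P(A|B) = 0.2396


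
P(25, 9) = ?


P(25,9) = 25!/16!
= 15511210043330985984000000/20922789888000
= 741354768000

P(25,9) = 741354768000


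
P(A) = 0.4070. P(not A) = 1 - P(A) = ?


P(not A) = 1 - 0.4070 = 0.5930

P(not A) = 0.5930


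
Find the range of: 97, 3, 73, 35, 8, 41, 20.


Max = 97, Min = 3
Range = 97 - 3 = 94

Range = 94


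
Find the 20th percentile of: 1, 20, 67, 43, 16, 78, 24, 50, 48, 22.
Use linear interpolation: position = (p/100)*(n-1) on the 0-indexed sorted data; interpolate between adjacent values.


Sorted: 1, 16, 20, 22, 24, 43, 48, 50, 67, 78
n = 10
Index = 20/100 * 9 = 1.8000
Lower = data[1] = 16, Upper = data[2] = 20
P20 = 16 + 0.8000*(4) = 19.2000

P20 = 19.2000


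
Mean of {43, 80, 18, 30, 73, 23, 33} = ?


Sum = 43 + 80 + 18 + 30 + 73 + 23 + 33 = 300
n = 7
Mean = 300/7 = 42.8571

Mean = 42.8571


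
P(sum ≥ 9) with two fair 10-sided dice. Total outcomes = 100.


Total outcomes = 10×10 = 100
Favorable (sum ≥ 9): 72
P = 72/100 = 0.7200

P = 0.7200


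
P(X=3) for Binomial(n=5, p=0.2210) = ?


C(5,3) = 10
p^3 = 0.010794
(1-p)^2 = 0.606841
P = 10 * 0.010794 * 0.606841 = 0.0655

P(X=3) = 0.0655


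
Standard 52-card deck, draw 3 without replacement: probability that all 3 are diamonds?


P(all diamonds) = (13/52) × (12/51) × (11/50)
= 0.0129

P = 0.0129


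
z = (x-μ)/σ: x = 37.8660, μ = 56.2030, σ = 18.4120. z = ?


z = (37.8660 - 56.2030)/18.4120
= -18.3370/18.4120
= -0.9959

z = -0.9959


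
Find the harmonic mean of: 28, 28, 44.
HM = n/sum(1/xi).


Sum of reciprocals = 1/28 + 1/28 + 1/44 = 0.094156
HM = 3/0.094156 = 31.8621

HM = 31.8621


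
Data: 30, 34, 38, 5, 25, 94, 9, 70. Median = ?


Sorted: 5, 9, 25, 30, 34, 38, 70, 94
n = 8 (even)
Middle values: 30 and 34
Median = (30+34)/2 = 32.0000

Median = 32.0000


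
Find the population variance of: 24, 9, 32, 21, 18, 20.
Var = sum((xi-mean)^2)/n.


Mean = 20.6667
Squared deviations: 11.1111, 136.1111, 128.4444, 0.1111, 7.1111, 0.4444
Sum = 283.3333
Variance = 283.3333/6 = 47.2222

Variance = 47.2222


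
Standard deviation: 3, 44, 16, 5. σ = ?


Mean = 17.0000
Variance = 267.5000
SD = sqrt(267.5000) = 16.3554

SD = 16.3554


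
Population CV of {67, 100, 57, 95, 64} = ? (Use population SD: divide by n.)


Mean = 76.6000
SD = 17.4425
CV = (17.4425/76.6000)*100 = 22.7709%

CV = 22.7709%


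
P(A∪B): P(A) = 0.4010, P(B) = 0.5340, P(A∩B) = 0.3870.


P(A∪B) = 0.4010 + 0.5340 - 0.3870
= 0.9350 - 0.3870
= 0.5480

P(A∪B) = 0.5480


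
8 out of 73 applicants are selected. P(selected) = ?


P = 8/73 = 0.1096

P = 0.1096


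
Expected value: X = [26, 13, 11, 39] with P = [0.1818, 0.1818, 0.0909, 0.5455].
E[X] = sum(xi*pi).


E[X] = 26*0.1818 + 13*0.1818 + 11*0.0909 + 39*0.5455
= 4.7268 + 2.3634 + 0.9999 + 21.2745
= 29.3646

E[X] = 29.3646


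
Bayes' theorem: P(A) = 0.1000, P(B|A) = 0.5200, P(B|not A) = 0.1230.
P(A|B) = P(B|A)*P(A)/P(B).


P(B) = P(B|A)*P(A) + P(B|A')*P(A')
= 0.5200*0.1000 + 0.1230*0.9000
= 0.052000 + 0.110700 = 0.162700
P(A|B) = 0.052000/0.162700 = 0.3196

P(A|B) = 0.3196


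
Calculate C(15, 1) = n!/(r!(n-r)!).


C(15,1) = 15!/(1! × 14!)
= 1307674368000/(1 × 87178291200)
= 15

C(15,1) = 15


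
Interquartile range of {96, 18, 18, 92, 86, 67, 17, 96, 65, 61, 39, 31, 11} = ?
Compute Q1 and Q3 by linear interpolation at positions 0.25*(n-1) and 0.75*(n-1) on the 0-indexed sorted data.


Sorted: 11, 17, 18, 18, 31, 39, 61, 65, 67, 86, 92, 96, 96
Q1 (25th %ile) = 18.0000
Q3 (75th %ile) = 86.0000
IQR = 86.0000 - 18.0000 = 68.0000

IQR = 68.0000


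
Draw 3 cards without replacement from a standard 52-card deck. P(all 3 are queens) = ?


P(all queens) = (4/52) × (3/51) × (2/50)
= 0.0002

P = 0.0002


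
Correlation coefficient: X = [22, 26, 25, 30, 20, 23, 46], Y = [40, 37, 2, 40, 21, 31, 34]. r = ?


Mean X = 27.4286, Mean Y = 29.2857
SD X = 8.139097, SD Y = 12.690990
Cov = 23.734694
r = 23.734694/(8.139097*12.690990) = 0.2298

r = 0.2298


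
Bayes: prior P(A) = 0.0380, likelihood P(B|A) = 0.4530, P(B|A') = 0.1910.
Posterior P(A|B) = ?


P(B) = P(B|A)*P(A) + P(B|A')*P(A')
= 0.4530*0.0380 + 0.1910*0.9620
= 0.017214 + 0.183742 = 0.200956
P(A|B) = 0.017214/0.200956 = 0.0857

P(A|B) = 0.0857


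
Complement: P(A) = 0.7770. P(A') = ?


P(not A) = 1 - 0.7770 = 0.2230

P(not A) = 0.2230


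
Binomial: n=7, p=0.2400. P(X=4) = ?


C(7,4) = 35
p^4 = 0.003318
(1-p)^3 = 0.438976
P = 35 * 0.003318 * 0.438976 = 0.0510

P(X=4) = 0.0510


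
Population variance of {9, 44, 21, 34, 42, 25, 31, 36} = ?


Mean = 30.2500
Squared deviations: 451.5625, 189.0625, 85.5625, 14.0625, 138.0625, 27.5625, 0.5625, 33.0625
Sum = 939.5000
Variance = 939.5000/8 = 117.4375

Variance = 117.4375


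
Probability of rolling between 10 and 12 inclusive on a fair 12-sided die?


Favorable outcomes (10 ≤ roll ≤ 12): 3
Total outcomes = 12
P = 3/12 = 0.2500

P = 0.2500


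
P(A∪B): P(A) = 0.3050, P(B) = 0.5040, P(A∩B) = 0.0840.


P(A∪B) = 0.3050 + 0.5040 - 0.0840
= 0.8090 - 0.0840
= 0.7250

P(A∪B) = 0.7250


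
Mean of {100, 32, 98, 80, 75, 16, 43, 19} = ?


Sum = 100 + 32 + 98 + 80 + 75 + 16 + 43 + 19 = 463
n = 8
Mean = 463/8 = 57.8750

Mean = 57.8750


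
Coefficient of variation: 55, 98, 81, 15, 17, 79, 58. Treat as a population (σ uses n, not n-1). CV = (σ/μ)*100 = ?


Mean = 57.5714
SD = 29.5386
CV = (29.5386/57.5714)*100 = 51.3078%

CV = 51.3078%


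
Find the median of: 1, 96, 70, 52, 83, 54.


Sorted: 1, 52, 54, 70, 83, 96
n = 6 (even)
Middle values: 54 and 70
Median = (54+70)/2 = 62.0000

Median = 62.0000


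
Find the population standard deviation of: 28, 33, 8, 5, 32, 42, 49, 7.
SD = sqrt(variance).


Mean = 25.5000
Variance = 249.7500
SD = sqrt(249.7500) = 15.8035

SD = 15.8035


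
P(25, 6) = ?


P(25,6) = 25!/19!
= 15511210043330985984000000/121645100408832000
= 127512000

P(25,6) = 127512000


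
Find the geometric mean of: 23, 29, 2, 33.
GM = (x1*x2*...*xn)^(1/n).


Product = 23 × 29 × 2 × 33 = 44022
GM = 44022^(1/4) = 14.4850

GM = 14.4850


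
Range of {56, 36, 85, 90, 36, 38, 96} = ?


Max = 96, Min = 36
Range = 96 - 36 = 60

Range = 60


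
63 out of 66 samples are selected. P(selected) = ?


P = 63/66 = 0.9545

P = 0.9545


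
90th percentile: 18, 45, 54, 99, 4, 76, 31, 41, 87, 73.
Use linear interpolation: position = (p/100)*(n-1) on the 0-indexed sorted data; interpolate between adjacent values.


Sorted: 4, 18, 31, 41, 45, 54, 73, 76, 87, 99
n = 10
Index = 90/100 * 9 = 8.1000
Lower = data[8] = 87, Upper = data[9] = 99
P90 = 87 + 0.1000*(12) = 88.2000

P90 = 88.2000


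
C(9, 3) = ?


C(9,3) = 9!/(3! × 6!)
= 362880/(6 × 720)
= 84

C(9,3) = 84


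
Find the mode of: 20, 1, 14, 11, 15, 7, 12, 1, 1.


Frequencies: 1:3, 7:1, 11:1, 12:1, 14:1, 15:1, 20:1
Max frequency = 3
Mode = 1

Mode = 1


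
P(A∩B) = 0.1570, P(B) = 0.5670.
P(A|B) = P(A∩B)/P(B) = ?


P(A|B) = 0.1570/0.5670 = 0.2769

P(A|B) = 0.2769


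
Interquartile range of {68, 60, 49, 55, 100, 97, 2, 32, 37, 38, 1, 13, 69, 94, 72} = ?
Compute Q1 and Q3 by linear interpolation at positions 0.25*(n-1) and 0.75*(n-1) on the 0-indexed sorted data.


Sorted: 1, 2, 13, 32, 37, 38, 49, 55, 60, 68, 69, 72, 94, 97, 100
Q1 (25th %ile) = 34.5000
Q3 (75th %ile) = 70.5000
IQR = 70.5000 - 34.5000 = 36.0000

IQR = 36.0000


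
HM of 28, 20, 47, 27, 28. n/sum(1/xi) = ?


Sum of reciprocals = 1/28 + 1/20 + 1/47 + 1/27 + 1/28 = 0.179742
HM = 5/0.179742 = 27.8176

HM = 27.8176


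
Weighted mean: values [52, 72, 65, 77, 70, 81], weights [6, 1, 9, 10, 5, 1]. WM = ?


Numerator = 52*6 + 72*1 + 65*9 + 77*10 + 70*5 + 81*1 = 2170
Denominator = 6 + 1 + 9 + 10 + 5 + 1 = 32
WM = 2170/32 = 67.8125

WM = 67.8125


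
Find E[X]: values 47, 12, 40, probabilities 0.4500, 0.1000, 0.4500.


E[X] = 47*0.4500 + 12*0.1000 + 40*0.4500
= 21.1500 + 1.2000 + 18.0000
= 40.3500

E[X] = 40.3500


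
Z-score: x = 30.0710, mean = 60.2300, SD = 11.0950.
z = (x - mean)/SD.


z = (30.0710 - 60.2300)/11.0950
= -30.1590/11.0950
= -2.7183

z = -2.7183


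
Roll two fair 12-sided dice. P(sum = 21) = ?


Total outcomes = 12×12 = 144
Favorable (sum = 21): 4
P = 4/144 = 0.0278

P = 0.0278


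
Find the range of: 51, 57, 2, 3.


Max = 57, Min = 2
Range = 57 - 2 = 55

Range = 55


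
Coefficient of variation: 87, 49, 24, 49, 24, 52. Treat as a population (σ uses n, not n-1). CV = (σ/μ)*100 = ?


Mean = 47.5000
SD = 21.1719
CV = (21.1719/47.5000)*100 = 44.5725%

CV = 44.5725%


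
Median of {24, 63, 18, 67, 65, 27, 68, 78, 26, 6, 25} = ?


Sorted: 6, 18, 24, 25, 26, 27, 63, 65, 67, 68, 78
n = 11 (odd)
Middle value = 27

Median = 27


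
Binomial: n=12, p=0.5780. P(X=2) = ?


C(12,2) = 66
p^2 = 0.334084
(1-p)^10 = 0.000179
P = 66 * 0.334084 * 0.000179 = 0.0039

P(X=2) = 0.0039


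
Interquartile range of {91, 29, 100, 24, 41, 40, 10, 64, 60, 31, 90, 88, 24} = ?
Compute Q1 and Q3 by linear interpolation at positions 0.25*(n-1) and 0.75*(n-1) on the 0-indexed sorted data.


Sorted: 10, 24, 24, 29, 31, 40, 41, 60, 64, 88, 90, 91, 100
Q1 (25th %ile) = 29.0000
Q3 (75th %ile) = 88.0000
IQR = 88.0000 - 29.0000 = 59.0000

IQR = 59.0000


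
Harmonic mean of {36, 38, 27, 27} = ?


Sum of reciprocals = 1/36 + 1/38 + 1/27 + 1/27 = 0.128168
HM = 4/0.128168 = 31.2091

HM = 31.2091


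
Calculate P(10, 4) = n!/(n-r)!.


P(10,4) = 10!/6!
= 3628800/720
= 5040

P(10,4) = 5040


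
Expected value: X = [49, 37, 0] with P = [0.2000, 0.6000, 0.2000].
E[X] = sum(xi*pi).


E[X] = 49*0.2000 + 37*0.6000 + 0*0.2000
= 9.8000 + 22.2000 + 0
= 32.0000

E[X] = 32.0000


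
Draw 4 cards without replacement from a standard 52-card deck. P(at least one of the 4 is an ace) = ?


P(at least one) = 1 - P(none)
P(none) = (48/52) × (47/51) × (46/50) × (45/49) = 0.718737
P(at least one) = 1 - 0.718737 = 0.2813

P = 0.2813


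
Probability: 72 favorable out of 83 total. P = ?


P = 72/83 = 0.8675

P = 0.8675


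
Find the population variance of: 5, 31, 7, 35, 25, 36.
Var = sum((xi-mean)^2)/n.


Mean = 23.1667
Squared deviations: 330.0278, 61.3611, 261.3611, 140.0278, 3.3611, 164.6944
Sum = 960.8333
Variance = 960.8333/6 = 160.1389

Variance = 160.1389


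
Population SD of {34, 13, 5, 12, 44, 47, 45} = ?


Mean = 28.5714
Variance = 278.5306
SD = sqrt(278.5306) = 16.6892

SD = 16.6892


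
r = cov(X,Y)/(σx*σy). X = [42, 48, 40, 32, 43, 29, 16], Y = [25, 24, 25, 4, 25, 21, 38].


Mean X = 35.7143, Mean Y = 23.1429
SD X = 10.067122, SD Y = 9.280218
Cov = -23.387755
r = -23.387755/(10.067122*9.280218) = -0.2503

r = -0.2503


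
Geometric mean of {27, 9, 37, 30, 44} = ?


Product = 27 × 9 × 37 × 30 × 44 = 11868120
GM = 11868120^(1/5) = 25.9942

GM = 25.9942


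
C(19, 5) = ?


C(19,5) = 19!/(5! × 14!)
= 121645100408832000/(120 × 87178291200)
= 11628

C(19,5) = 11628


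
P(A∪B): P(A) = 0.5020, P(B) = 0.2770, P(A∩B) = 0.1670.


P(A∪B) = 0.5020 + 0.2770 - 0.1670
= 0.7790 - 0.1670
= 0.6120

P(A∪B) = 0.6120


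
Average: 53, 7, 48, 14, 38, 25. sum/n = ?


Sum = 53 + 7 + 48 + 14 + 38 + 25 = 185
n = 6
Mean = 185/6 = 30.8333

Mean = 30.8333


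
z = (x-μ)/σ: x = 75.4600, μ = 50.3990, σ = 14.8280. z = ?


z = (75.4600 - 50.3990)/14.8280
= 25.0610/14.8280
= 1.6901

z = 1.6901


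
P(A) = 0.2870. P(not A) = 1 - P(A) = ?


P(not A) = 1 - 0.2870 = 0.7130

P(not A) = 0.7130


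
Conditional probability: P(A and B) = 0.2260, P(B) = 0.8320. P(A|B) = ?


P(A|B) = 0.2260/0.8320 = 0.2716

P(A|B) = 0.2716


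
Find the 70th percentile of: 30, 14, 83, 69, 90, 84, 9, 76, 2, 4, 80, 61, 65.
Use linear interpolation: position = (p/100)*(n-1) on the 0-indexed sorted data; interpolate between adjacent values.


Sorted: 2, 4, 9, 14, 30, 61, 65, 69, 76, 80, 83, 84, 90
n = 13
Index = 70/100 * 12 = 8.4000
Lower = data[8] = 76, Upper = data[9] = 80
P70 = 76 + 0.4000*(4) = 77.6000

P70 = 77.6000


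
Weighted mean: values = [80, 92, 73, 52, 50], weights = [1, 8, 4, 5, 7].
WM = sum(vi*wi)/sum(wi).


Numerator = 80*1 + 92*8 + 73*4 + 52*5 + 50*7 = 1718
Denominator = 1 + 8 + 4 + 5 + 7 = 25
WM = 1718/25 = 68.7200

WM = 68.7200


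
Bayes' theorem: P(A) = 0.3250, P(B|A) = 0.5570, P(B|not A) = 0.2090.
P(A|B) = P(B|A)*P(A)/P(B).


P(B) = P(B|A)*P(A) + P(B|A')*P(A')
= 0.5570*0.3250 + 0.2090*0.6750
= 0.181025 + 0.141075 = 0.322100
P(A|B) = 0.181025/0.322100 = 0.5620

P(A|B) = 0.5620


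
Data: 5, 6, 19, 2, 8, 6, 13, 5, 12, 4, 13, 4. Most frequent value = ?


Frequencies: 2:1, 4:2, 5:2, 6:2, 8:1, 12:1, 13:2, 19:1
Max frequency = 2
Mode = 4, 5, 6, 13

Mode = 4, 5, 6, 13


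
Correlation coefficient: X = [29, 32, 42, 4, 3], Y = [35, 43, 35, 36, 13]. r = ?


Mean X = 22.0000, Mean Y = 32.4000
SD X = 15.709870, SD Y = 10.150862
Cov = 96.000000
r = 96.000000/(15.709870*10.150862) = 0.6020

r = 0.6020


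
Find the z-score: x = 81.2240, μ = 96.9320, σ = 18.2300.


z = (81.2240 - 96.9320)/18.2300
= -15.7080/18.2300
= -0.8617

z = -0.8617


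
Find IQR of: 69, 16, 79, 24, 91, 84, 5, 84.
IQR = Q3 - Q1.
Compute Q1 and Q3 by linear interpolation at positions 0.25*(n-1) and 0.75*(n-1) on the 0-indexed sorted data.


Sorted: 5, 16, 24, 69, 79, 84, 84, 91
Q1 (25th %ile) = 22.0000
Q3 (75th %ile) = 84.0000
IQR = 84.0000 - 22.0000 = 62.0000

IQR = 62.0000


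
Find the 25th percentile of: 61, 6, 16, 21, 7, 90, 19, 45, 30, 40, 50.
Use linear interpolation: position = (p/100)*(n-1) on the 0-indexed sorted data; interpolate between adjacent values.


Sorted: 6, 7, 16, 19, 21, 30, 40, 45, 50, 61, 90
n = 11
Index = 25/100 * 10 = 2.5000
Lower = data[2] = 16, Upper = data[3] = 19
P25 = 16 + 0.5000*(3) = 17.5000

P25 = 17.5000


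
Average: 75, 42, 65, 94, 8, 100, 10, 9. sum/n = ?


Sum = 75 + 42 + 65 + 94 + 8 + 100 + 10 + 9 = 403
n = 8
Mean = 403/8 = 50.3750

Mean = 50.3750


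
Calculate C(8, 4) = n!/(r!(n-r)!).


C(8,4) = 8!/(4! × 4!)
= 40320/(24 × 24)
= 70

C(8,4) = 70


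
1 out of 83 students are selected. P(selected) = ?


P = 1/83 = 0.0120

P = 0.0120


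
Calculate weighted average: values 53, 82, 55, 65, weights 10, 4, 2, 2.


Numerator = 53*10 + 82*4 + 55*2 + 65*2 = 1098
Denominator = 10 + 4 + 2 + 2 = 18
WM = 1098/18 = 61.0000

WM = 61.0000


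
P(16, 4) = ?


P(16,4) = 16!/12!
= 20922789888000/479001600
= 43680

P(16,4) = 43680


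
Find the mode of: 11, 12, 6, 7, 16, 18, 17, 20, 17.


Frequencies: 6:1, 7:1, 11:1, 12:1, 16:1, 17:2, 18:1, 20:1
Max frequency = 2
Mode = 17

Mode = 17


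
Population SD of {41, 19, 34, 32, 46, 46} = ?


Mean = 36.3333
Variance = 88.8889
SD = sqrt(88.8889) = 9.4281

SD = 9.4281


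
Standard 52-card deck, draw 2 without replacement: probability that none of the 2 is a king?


P(no kings) = (48/52) × (47/51)
= 0.8507

P = 0.8507


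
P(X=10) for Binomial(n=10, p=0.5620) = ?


C(10,10) = 1
p^10 = 0.003143
(1-p)^0 = 1.000000
P = 1 * 0.003143 * 1.000000 = 0.0031

P(X=10) = 0.0031


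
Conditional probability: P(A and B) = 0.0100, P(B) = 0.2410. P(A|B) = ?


P(A|B) = 0.0100/0.2410 = 0.0415

P(A|B) = 0.0415


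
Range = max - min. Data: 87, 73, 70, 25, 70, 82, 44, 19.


Max = 87, Min = 19
Range = 87 - 19 = 68

Range = 68


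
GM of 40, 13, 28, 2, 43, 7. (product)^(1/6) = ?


Product = 40 × 13 × 28 × 2 × 43 × 7 = 8765120
GM = 8765120^(1/6) = 14.3591

GM = 14.3591


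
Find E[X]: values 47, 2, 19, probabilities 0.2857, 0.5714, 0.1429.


E[X] = 47*0.2857 + 2*0.5714 + 19*0.1429
= 13.4279 + 1.1428 + 2.7151
= 17.2858

E[X] = 17.2858


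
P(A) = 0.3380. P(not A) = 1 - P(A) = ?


P(not A) = 1 - 0.3380 = 0.6620

P(not A) = 0.6620


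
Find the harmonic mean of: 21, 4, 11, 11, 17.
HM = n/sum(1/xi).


Sum of reciprocals = 1/21 + 1/4 + 1/11 + 1/11 + 1/17 = 0.538261
HM = 5/0.538261 = 9.2892

HM = 9.2892


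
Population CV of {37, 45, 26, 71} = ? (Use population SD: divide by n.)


Mean = 44.7500
SD = 16.5888
CV = (16.5888/44.7500)*100 = 37.0699%

CV = 37.0699%


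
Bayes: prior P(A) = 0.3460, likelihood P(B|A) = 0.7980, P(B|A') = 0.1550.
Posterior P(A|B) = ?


P(B) = P(B|A)*P(A) + P(B|A')*P(A')
= 0.7980*0.3460 + 0.1550*0.6540
= 0.276108 + 0.101370 = 0.377478
P(A|B) = 0.276108/0.377478 = 0.7315

P(A|B) = 0.7315


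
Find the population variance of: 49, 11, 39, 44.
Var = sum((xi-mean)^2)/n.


Mean = 35.7500
Squared deviations: 175.5625, 612.5625, 10.5625, 68.0625
Sum = 866.7500
Variance = 866.7500/4 = 216.6875

Variance = 216.6875


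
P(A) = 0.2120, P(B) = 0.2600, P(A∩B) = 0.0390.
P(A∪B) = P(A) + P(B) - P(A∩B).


P(A∪B) = 0.2120 + 0.2600 - 0.0390
= 0.4720 - 0.0390
= 0.4330

P(A∪B) = 0.4330


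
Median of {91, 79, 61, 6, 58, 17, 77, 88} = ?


Sorted: 6, 17, 58, 61, 77, 79, 88, 91
n = 8 (even)
Middle values: 61 and 77
Median = (61+77)/2 = 69.0000

Median = 69.0000


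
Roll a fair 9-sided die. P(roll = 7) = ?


Favorable outcomes (roll = 7): 1
Total outcomes = 9
P = 1/9 = 0.1111

P = 0.1111


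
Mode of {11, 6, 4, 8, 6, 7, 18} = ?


Frequencies: 4:1, 6:2, 7:1, 8:1, 11:1, 18:1
Max frequency = 2
Mode = 6

Mode = 6


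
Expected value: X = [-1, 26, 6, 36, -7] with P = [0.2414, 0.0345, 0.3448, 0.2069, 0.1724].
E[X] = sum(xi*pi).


E[X] = -1*0.2414 + 26*0.0345 + 6*0.3448 + 36*0.2069 - 7*0.1724
= -0.2414 + 0.8970 + 2.0688 + 7.4484 - 1.2068
= 8.9660

E[X] = 8.9660


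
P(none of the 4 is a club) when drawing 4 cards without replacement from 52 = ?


P(no clubs) = (39/52) × (38/51) × (37/50) × (36/49)
= 0.3038

P = 0.3038


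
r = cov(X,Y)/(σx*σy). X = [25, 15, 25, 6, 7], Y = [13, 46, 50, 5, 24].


Mean X = 15.6000, Mean Y = 27.6000
SD X = 8.284926, SD Y = 17.760631
Cov = 62.040000
r = 62.040000/(8.284926*17.760631) = 0.4216

r = 0.4216


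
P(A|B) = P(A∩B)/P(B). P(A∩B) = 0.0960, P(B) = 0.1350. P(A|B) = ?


P(A|B) = 0.0960/0.1350 = 0.7111

P(A|B) = 0.7111


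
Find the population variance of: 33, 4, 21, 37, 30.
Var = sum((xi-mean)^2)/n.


Mean = 25.0000
Squared deviations: 64.0000, 441.0000, 16.0000, 144.0000, 25.0000
Sum = 690.0000
Variance = 690.0000/5 = 138.0000

Variance = 138.0000


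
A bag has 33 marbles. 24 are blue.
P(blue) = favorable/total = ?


P = 24/33 = 0.7273

P = 0.7273


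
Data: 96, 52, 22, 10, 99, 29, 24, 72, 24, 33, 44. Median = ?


Sorted: 10, 22, 24, 24, 29, 33, 44, 52, 72, 96, 99
n = 11 (odd)
Middle value = 33

Median = 33


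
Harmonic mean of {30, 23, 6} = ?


Sum of reciprocals = 1/30 + 1/23 + 1/6 = 0.243478
HM = 3/0.243478 = 12.3214

HM = 12.3214


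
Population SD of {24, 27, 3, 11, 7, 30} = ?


Mean = 17.0000
Variance = 108.3333
SD = sqrt(108.3333) = 10.4083

SD = 10.4083


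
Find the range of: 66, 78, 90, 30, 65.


Max = 90, Min = 30
Range = 90 - 30 = 60

Range = 60


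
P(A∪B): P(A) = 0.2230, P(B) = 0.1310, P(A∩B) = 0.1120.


P(A∪B) = 0.2230 + 0.1310 - 0.1120
= 0.3540 - 0.1120
= 0.2420

P(A∪B) = 0.2420


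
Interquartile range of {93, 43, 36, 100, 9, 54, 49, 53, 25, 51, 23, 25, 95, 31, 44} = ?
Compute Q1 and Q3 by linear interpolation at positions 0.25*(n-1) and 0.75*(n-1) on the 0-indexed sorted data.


Sorted: 9, 23, 25, 25, 31, 36, 43, 44, 49, 51, 53, 54, 93, 95, 100
Q1 (25th %ile) = 28.0000
Q3 (75th %ile) = 53.5000
IQR = 53.5000 - 28.0000 = 25.5000

IQR = 25.5000


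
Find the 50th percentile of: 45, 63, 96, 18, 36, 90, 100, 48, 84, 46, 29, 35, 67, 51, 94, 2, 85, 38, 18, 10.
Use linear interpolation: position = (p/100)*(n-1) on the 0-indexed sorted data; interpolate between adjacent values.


Sorted: 2, 10, 18, 18, 29, 35, 36, 38, 45, 46, 48, 51, 63, 67, 84, 85, 90, 94, 96, 100
n = 20
Index = 50/100 * 19 = 9.5000
Lower = data[9] = 46, Upper = data[10] = 48
P50 = 46 + 0.5000*(2) = 47.0000

P50 = 47.0000


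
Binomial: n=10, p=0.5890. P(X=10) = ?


C(10,10) = 1
p^10 = 0.005025
(1-p)^0 = 1.000000
P = 1 * 0.005025 * 1.000000 = 0.0050

P(X=10) = 0.0050


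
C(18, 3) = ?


C(18,3) = 18!/(3! × 15!)
= 6402373705728000/(6 × 1307674368000)
= 816

C(18,3) = 816


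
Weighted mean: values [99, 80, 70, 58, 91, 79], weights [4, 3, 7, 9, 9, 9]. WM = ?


Numerator = 99*4 + 80*3 + 70*7 + 58*9 + 91*9 + 79*9 = 3178
Denominator = 4 + 3 + 7 + 9 + 9 + 9 = 41
WM = 3178/41 = 77.5122

WM = 77.5122


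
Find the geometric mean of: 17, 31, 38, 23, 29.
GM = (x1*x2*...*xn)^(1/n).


Product = 17 × 31 × 38 × 23 × 29 = 13357342
GM = 13357342^(1/5) = 26.6161

GM = 26.6161


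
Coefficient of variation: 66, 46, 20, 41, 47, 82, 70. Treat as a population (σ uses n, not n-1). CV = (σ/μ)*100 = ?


Mean = 53.1429
SD = 19.3349
CV = (19.3349/53.1429)*100 = 36.3828%

CV = 36.3828%


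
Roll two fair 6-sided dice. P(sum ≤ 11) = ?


Total outcomes = 6×6 = 36
Favorable (sum ≤ 11): 35
P = 35/36 = 0.9722

P = 0.9722


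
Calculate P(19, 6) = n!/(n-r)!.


P(19,6) = 19!/13!
= 121645100408832000/6227020800
= 19535040

P(19,6) = 19535040


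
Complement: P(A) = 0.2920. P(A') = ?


P(not A) = 1 - 0.2920 = 0.7080

P(not A) = 0.7080


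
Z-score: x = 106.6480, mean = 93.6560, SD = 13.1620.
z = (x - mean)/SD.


z = (106.6480 - 93.6560)/13.1620
= 12.9920/13.1620
= 0.9871

z = 0.9871


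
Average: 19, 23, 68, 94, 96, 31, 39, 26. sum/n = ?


Sum = 19 + 23 + 68 + 94 + 96 + 31 + 39 + 26 = 396
n = 8
Mean = 396/8 = 49.5000

Mean = 49.5000


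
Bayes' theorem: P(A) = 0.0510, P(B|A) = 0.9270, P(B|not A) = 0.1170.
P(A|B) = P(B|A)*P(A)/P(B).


P(B) = P(B|A)*P(A) + P(B|A')*P(A')
= 0.9270*0.0510 + 0.1170*0.9490
= 0.047277 + 0.111033 = 0.158310
P(A|B) = 0.047277/0.158310 = 0.2986

P(A|B) = 0.2986


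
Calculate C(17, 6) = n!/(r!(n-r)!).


C(17,6) = 17!/(6! × 11!)
= 355687428096000/(720 × 39916800)
= 12376

C(17,6) = 12376


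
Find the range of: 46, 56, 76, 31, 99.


Max = 99, Min = 31
Range = 99 - 31 = 68

Range = 68


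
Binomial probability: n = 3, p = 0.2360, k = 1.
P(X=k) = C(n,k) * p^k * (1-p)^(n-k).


C(3,1) = 3
p^1 = 0.236000
(1-p)^2 = 0.583696
P = 3 * 0.236000 * 0.583696 = 0.4133

P(X=1) = 0.4133


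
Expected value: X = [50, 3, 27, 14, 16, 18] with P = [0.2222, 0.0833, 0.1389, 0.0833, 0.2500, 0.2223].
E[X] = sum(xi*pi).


E[X] = 50*0.2222 + 3*0.0833 + 27*0.1389 + 14*0.0833 + 16*0.2500 + 18*0.2223
= 11.1100 + 0.2499 + 3.7503 + 1.1662 + 4.0000 + 4.0014
= 24.2778

E[X] = 24.2778


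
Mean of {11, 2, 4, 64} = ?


Sum = 11 + 2 + 4 + 64 = 81
n = 4
Mean = 81/4 = 20.2500

Mean = 20.2500


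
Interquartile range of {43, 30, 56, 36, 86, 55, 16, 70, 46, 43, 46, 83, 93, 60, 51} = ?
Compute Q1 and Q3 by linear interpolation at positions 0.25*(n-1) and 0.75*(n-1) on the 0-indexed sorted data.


Sorted: 16, 30, 36, 43, 43, 46, 46, 51, 55, 56, 60, 70, 83, 86, 93
Q1 (25th %ile) = 43.0000
Q3 (75th %ile) = 65.0000
IQR = 65.0000 - 43.0000 = 22.0000

IQR = 22.0000


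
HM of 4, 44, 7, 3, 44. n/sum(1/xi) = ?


Sum of reciprocals = 1/4 + 1/44 + 1/7 + 1/3 + 1/44 = 0.771645
HM = 5/0.771645 = 6.4797

HM = 6.4797


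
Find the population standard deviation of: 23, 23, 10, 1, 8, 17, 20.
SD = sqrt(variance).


Mean = 14.5714
Variance = 60.8163
SD = sqrt(60.8163) = 7.7985

SD = 7.7985


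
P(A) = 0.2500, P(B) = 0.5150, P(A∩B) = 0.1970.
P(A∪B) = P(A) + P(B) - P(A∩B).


P(A∪B) = 0.2500 + 0.5150 - 0.1970
= 0.7650 - 0.1970
= 0.5680

P(A∪B) = 0.5680


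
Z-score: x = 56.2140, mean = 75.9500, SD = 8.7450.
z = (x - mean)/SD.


z = (56.2140 - 75.9500)/8.7450
= -19.7360/8.7450
= -2.2568

z = -2.2568


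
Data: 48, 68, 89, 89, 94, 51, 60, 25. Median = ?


Sorted: 25, 48, 51, 60, 68, 89, 89, 94
n = 8 (even)
Middle values: 60 and 68
Median = (60+68)/2 = 64.0000

Median = 64.0000


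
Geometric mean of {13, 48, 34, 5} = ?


Product = 13 × 48 × 34 × 5 = 106080
GM = 106080^(1/4) = 18.0471

GM = 18.0471


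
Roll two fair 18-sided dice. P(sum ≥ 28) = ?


Total outcomes = 18×18 = 324
Favorable (sum ≥ 28): 45
P = 45/324 = 0.1389

P = 0.1389


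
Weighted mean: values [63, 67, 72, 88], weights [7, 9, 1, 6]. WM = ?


Numerator = 63*7 + 67*9 + 72*1 + 88*6 = 1644
Denominator = 7 + 9 + 1 + 6 = 23
WM = 1644/23 = 71.4783

WM = 71.4783


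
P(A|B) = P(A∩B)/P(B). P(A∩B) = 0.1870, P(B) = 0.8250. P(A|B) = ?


P(A|B) = 0.1870/0.8250 = 0.2267

P(A|B) = 0.2267


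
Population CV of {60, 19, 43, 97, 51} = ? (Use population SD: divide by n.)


Mean = 54.0000
SD = 25.4558
CV = (25.4558/54.0000)*100 = 47.1405%

CV = 47.1405%


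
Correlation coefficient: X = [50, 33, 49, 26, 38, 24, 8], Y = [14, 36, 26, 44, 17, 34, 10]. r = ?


Mean X = 32.5714, Mean Y = 25.8571
SD X = 13.751438, SD Y = 11.764700
Cov = -6.775510
r = -6.775510/(13.751438*11.764700) = -0.0419

r = -0.0419
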